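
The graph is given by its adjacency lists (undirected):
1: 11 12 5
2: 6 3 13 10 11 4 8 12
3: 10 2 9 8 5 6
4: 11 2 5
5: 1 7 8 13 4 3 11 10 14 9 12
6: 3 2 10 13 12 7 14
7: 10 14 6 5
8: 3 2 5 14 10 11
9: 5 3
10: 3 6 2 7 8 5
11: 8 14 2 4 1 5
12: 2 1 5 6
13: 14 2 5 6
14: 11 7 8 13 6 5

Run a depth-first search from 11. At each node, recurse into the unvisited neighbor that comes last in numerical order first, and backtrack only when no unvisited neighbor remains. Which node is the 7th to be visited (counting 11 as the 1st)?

Visit 11
11 → 14
14 → 13
13 → 6
6 → 12
12 → 5
5 → 10
10 → 8
8 → 3
3 → 9
3 → 2
2 → 4
10 → 7
5 → 1

Visit order: 11, 14, 13, 6, 12, 5, 10, 8, 3, 9, 2, 4, 7, 1

10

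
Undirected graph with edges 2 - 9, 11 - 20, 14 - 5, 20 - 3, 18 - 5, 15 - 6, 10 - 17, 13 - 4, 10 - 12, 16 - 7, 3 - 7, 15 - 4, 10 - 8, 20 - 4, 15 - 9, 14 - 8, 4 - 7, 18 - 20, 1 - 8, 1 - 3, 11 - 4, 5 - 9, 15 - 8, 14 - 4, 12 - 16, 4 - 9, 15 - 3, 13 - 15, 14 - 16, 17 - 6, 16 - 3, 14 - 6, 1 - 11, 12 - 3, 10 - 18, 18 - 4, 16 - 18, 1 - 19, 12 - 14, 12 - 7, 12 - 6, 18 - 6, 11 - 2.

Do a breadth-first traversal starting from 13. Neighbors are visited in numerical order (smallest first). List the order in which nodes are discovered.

Visit 13; enqueue 4, 15 → queue [4, 15]
Visit 4; enqueue 7, 9, 11, 14, 18, 20 → queue [15, 7, 9, 11, 14, 18, 20]
Visit 15; enqueue 3, 6, 8 → queue [7, 9, 11, 14, 18, 20, 3, 6, 8]
Visit 7; enqueue 12, 16 → queue [9, 11, 14, 18, 20, 3, 6, 8, 12, 16]
Visit 9; enqueue 2, 5 → queue [11, 14, 18, 20, 3, 6, 8, 12, 16, 2, 5]
Visit 11; enqueue 1 → queue [14, 18, 20, 3, 6, 8, 12, 16, 2, 5, 1]
Visit 14 → queue [18, 20, 3, 6, 8, 12, 16, 2, 5, 1]
Visit 18; enqueue 10 → queue [20, 3, 6, 8, 12, 16, 2, 5, 1, 10]
Visit 20 → queue [3, 6, 8, 12, 16, 2, 5, 1, 10]
Visit 3 → queue [6, 8, 12, 16, 2, 5, 1, 10]
Visit 6; enqueue 17 → queue [8, 12, 16, 2, 5, 1, 10, 17]
Visit 8 → queue [12, 16, 2, 5, 1, 10, 17]
Visit 12 → queue [16, 2, 5, 1, 10, 17]
Visit 16 → queue [2, 5, 1, 10, 17]
Visit 2 → queue [5, 1, 10, 17]
Visit 5 → queue [1, 10, 17]
Visit 1; enqueue 19 → queue [10, 17, 19]
Visit 10 → queue [17, 19]
Visit 17 → queue [19]
Visit 19 → queue []

13 4 15 7 9 11 14 18 20 3 6 8 12 16 2 5 1 10 17 19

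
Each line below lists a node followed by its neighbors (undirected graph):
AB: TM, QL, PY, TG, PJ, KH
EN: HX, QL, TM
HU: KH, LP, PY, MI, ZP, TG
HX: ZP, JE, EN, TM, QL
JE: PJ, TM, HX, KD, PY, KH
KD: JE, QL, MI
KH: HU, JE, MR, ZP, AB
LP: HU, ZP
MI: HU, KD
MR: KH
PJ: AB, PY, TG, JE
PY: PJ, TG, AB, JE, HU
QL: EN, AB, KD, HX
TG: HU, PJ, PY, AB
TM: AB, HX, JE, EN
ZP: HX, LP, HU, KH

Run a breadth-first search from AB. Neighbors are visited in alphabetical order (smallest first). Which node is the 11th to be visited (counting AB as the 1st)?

ZP

Visit AB; enqueue KH, PJ, PY, QL, TG, TM → queue [KH, PJ, PY, QL, TG, TM]
Visit KH; enqueue HU, JE, MR, ZP → queue [PJ, PY, QL, TG, TM, HU, JE, MR, ZP]
Visit PJ → queue [PY, QL, TG, TM, HU, JE, MR, ZP]
Visit PY → queue [QL, TG, TM, HU, JE, MR, ZP]
Visit QL; enqueue EN, HX, KD → queue [TG, TM, HU, JE, MR, ZP, EN, HX, KD]
Visit TG → queue [TM, HU, JE, MR, ZP, EN, HX, KD]
Visit TM → queue [HU, JE, MR, ZP, EN, HX, KD]
Visit HU; enqueue LP, MI → queue [JE, MR, ZP, EN, HX, KD, LP, MI]
Visit JE → queue [MR, ZP, EN, HX, KD, LP, MI]
Visit MR → queue [ZP, EN, HX, KD, LP, MI]
Visit ZP → queue [EN, HX, KD, LP, MI]
Visit EN → queue [HX, KD, LP, MI]
Visit HX → queue [KD, LP, MI]
Visit KD → queue [LP, MI]
Visit LP → queue [MI]
Visit MI → queue []

Visit order: AB, KH, PJ, PY, QL, TG, TM, HU, JE, MR, ZP, EN, HX, KD, LP, MI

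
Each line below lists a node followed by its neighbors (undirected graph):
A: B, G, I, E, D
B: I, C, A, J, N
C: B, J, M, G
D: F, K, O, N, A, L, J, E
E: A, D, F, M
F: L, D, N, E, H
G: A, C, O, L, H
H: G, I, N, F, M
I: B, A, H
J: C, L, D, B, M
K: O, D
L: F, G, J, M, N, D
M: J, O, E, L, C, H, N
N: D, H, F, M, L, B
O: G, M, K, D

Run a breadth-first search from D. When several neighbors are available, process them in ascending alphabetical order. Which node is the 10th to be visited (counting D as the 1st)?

B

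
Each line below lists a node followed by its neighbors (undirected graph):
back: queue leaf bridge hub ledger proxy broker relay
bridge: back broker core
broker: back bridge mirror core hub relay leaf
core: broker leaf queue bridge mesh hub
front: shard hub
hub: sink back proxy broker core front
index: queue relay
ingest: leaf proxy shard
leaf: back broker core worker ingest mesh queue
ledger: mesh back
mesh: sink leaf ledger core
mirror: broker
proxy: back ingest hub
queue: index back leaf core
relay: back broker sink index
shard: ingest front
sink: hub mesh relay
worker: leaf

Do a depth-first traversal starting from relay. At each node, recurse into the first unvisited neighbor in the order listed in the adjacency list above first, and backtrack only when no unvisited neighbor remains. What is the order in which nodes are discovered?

relay back queue index leaf broker bridge core mesh sink hub proxy ingest shard front ledger mirror worker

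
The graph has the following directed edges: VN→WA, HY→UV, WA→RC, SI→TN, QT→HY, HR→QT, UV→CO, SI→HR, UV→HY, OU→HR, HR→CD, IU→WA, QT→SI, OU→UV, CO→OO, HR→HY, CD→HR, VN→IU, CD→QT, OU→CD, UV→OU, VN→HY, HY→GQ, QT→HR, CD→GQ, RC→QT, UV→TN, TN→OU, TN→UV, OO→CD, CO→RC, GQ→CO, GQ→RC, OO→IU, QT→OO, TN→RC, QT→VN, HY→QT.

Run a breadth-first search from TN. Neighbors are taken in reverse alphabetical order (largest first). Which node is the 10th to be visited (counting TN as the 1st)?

Visit TN; enqueue UV, RC, OU → queue [UV, RC, OU]
Visit UV; enqueue HY, CO → queue [RC, OU, HY, CO]
Visit RC; enqueue QT → queue [OU, HY, CO, QT]
Visit OU; enqueue HR, CD → queue [HY, CO, QT, HR, CD]
Visit HY; enqueue GQ → queue [CO, QT, HR, CD, GQ]
Visit CO; enqueue OO → queue [QT, HR, CD, GQ, OO]
Visit QT; enqueue VN, SI → queue [HR, CD, GQ, OO, VN, SI]
Visit HR → queue [CD, GQ, OO, VN, SI]
Visit CD → queue [GQ, OO, VN, SI]
Visit GQ → queue [OO, VN, SI]
Visit OO; enqueue IU → queue [VN, SI, IU]
Visit VN; enqueue WA → queue [SI, IU, WA]
Visit SI → queue [IU, WA]
Visit IU → queue [WA]
Visit WA → queue []

Visit order: TN, UV, RC, OU, HY, CO, QT, HR, CD, GQ, OO, VN, SI, IU, WA

GQ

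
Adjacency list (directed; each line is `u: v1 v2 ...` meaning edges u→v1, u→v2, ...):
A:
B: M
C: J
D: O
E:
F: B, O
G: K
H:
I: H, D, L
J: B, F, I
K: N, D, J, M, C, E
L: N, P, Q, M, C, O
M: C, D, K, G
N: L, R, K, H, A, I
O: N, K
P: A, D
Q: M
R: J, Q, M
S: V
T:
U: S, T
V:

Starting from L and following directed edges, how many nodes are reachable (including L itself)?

BFS from L visits: L, Q, P, O, N, M, C, D, A, K, R, I, H, G, J, E, F, B
Reachable nodes: 18 of 22 total.

18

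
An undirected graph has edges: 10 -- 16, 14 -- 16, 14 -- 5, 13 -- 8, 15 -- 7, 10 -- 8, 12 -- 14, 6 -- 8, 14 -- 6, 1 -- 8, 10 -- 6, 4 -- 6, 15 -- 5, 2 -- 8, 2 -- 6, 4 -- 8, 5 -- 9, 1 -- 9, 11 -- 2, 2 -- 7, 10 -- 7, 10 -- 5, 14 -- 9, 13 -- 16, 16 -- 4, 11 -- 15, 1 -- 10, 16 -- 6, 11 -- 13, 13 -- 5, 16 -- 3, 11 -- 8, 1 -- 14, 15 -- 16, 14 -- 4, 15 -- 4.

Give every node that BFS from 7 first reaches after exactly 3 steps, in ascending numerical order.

3, 9, 13, 14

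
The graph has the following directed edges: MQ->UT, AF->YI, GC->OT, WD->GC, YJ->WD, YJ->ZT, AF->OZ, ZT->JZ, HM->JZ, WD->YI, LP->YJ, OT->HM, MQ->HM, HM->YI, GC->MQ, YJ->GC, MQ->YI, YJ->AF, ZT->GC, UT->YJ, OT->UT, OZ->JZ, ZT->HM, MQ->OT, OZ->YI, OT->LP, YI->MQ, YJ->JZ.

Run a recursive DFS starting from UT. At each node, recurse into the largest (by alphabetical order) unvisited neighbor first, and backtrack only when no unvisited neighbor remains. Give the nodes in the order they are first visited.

Visit UT
UT → YJ
YJ → ZT
ZT → JZ
ZT → HM
HM → YI
YI → MQ
MQ → OT
OT → LP
ZT → GC
YJ → WD
YJ → AF
AF → OZ

UT, YJ, ZT, JZ, HM, YI, MQ, OT, LP, GC, WD, AF, OZ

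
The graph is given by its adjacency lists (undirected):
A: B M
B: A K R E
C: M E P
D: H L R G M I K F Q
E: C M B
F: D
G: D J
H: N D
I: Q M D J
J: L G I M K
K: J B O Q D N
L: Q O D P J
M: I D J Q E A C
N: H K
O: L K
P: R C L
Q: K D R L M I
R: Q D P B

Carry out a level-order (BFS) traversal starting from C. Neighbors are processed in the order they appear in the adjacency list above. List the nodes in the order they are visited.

C, M, E, P, I, D, J, Q, A, B, R, L, H, G, K, F, O, N

Visit C; enqueue M, E, P → queue [M, E, P]
Visit M; enqueue I, D, J, Q, A → queue [E, P, I, D, J, Q, A]
Visit E; enqueue B → queue [P, I, D, J, Q, A, B]
Visit P; enqueue R, L → queue [I, D, J, Q, A, B, R, L]
Visit I → queue [D, J, Q, A, B, R, L]
Visit D; enqueue H, G, K, F → queue [J, Q, A, B, R, L, H, G, K, F]
Visit J → queue [Q, A, B, R, L, H, G, K, F]
Visit Q → queue [A, B, R, L, H, G, K, F]
Visit A → queue [B, R, L, H, G, K, F]
Visit B → queue [R, L, H, G, K, F]
Visit R → queue [L, H, G, K, F]
Visit L; enqueue O → queue [H, G, K, F, O]
Visit H; enqueue N → queue [G, K, F, O, N]
Visit G → queue [K, F, O, N]
Visit K → queue [F, O, N]
Visit F → queue [O, N]
Visit O → queue [N]
Visit N → queue []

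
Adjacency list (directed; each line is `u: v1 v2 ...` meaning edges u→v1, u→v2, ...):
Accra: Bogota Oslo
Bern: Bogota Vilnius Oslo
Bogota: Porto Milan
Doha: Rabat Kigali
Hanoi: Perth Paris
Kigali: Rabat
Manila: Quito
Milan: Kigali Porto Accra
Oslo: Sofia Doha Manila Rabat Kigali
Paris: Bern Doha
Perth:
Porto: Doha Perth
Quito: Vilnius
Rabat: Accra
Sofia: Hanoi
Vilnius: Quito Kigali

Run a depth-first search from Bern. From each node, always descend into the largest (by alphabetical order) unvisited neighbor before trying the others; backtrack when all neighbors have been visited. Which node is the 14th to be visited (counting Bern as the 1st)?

Bogota

Visit Bern
Bern → Vilnius
Vilnius → Quito
Vilnius → Kigali
Kigali → Rabat
Rabat → Accra
Accra → Oslo
Oslo → Sofia
Sofia → Hanoi
Hanoi → Perth
Hanoi → Paris
Paris → Doha
Oslo → Manila
Accra → Bogota
Bogota → Porto
Bogota → Milan

Visit order: Bern, Vilnius, Quito, Kigali, Rabat, Accra, Oslo, Sofia, Hanoi, Perth, Paris, Doha, Manila, Bogota, Porto, Milan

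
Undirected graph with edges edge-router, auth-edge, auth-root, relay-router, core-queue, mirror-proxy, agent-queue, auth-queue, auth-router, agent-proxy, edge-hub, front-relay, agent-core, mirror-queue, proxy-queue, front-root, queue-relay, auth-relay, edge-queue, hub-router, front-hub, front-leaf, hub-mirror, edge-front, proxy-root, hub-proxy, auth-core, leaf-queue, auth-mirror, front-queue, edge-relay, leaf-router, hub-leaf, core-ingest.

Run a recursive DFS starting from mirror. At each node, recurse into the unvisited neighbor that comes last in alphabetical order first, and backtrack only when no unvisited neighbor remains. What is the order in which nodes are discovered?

Visit mirror
mirror → queue
queue → relay
relay → router
router → leaf
leaf → hub
hub → proxy
proxy → root
root → front
front → edge
edge → auth
auth → core
core → ingest
core → agent

mirror → queue → relay → router → leaf → hub → proxy → root → front → edge → auth → core → ingest → agent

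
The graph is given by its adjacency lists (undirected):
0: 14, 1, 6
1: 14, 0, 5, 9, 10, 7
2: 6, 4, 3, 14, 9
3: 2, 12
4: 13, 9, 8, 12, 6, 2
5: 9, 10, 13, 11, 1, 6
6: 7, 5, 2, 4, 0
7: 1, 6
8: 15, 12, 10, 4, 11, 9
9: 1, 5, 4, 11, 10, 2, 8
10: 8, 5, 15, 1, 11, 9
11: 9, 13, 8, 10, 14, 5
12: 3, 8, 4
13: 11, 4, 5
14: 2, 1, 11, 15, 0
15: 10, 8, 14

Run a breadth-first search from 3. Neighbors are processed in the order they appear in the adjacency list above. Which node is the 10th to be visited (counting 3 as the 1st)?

5

Visit 3; enqueue 2, 12 → queue [2, 12]
Visit 2; enqueue 6, 4, 14, 9 → queue [12, 6, 4, 14, 9]
Visit 12; enqueue 8 → queue [6, 4, 14, 9, 8]
Visit 6; enqueue 7, 5, 0 → queue [4, 14, 9, 8, 7, 5, 0]
Visit 4; enqueue 13 → queue [14, 9, 8, 7, 5, 0, 13]
Visit 14; enqueue 1, 11, 15 → queue [9, 8, 7, 5, 0, 13, 1, 11, 15]
Visit 9; enqueue 10 → queue [8, 7, 5, 0, 13, 1, 11, 15, 10]
Visit 8 → queue [7, 5, 0, 13, 1, 11, 15, 10]
Visit 7 → queue [5, 0, 13, 1, 11, 15, 10]
Visit 5 → queue [0, 13, 1, 11, 15, 10]
Visit 0 → queue [13, 1, 11, 15, 10]
Visit 13 → queue [1, 11, 15, 10]
Visit 1 → queue [11, 15, 10]
Visit 11 → queue [15, 10]
Visit 15 → queue [10]
Visit 10 → queue []

Visit order: 3, 2, 12, 6, 4, 14, 9, 8, 7, 5, 0, 13, 1, 11, 15, 10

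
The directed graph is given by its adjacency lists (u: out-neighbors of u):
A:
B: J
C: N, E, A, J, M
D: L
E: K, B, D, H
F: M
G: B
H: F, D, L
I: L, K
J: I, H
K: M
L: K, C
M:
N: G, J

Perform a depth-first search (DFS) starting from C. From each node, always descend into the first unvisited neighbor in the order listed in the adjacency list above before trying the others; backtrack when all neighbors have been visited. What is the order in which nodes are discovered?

C N G B J I L K M H F D E A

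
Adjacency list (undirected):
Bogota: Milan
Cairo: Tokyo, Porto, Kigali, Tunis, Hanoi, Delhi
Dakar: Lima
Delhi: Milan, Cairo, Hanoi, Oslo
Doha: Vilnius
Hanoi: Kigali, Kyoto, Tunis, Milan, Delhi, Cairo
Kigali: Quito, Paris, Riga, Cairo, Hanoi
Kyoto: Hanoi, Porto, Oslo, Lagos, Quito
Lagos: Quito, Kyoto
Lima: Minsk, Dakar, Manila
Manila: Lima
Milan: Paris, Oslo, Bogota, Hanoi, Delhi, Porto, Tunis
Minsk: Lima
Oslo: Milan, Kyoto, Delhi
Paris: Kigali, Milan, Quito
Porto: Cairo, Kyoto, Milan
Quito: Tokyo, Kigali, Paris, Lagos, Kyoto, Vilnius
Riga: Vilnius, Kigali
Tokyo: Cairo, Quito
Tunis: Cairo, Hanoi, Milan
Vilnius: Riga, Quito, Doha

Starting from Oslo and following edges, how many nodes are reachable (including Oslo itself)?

17

BFS from Oslo visits: Oslo, Delhi, Kyoto, Milan, Cairo, Hanoi, Lagos, Porto, Quito, Bogota, Paris, Tunis, Kigali, Tokyo, Vilnius, Riga, Doha
Reachable nodes: 17 of 21 total.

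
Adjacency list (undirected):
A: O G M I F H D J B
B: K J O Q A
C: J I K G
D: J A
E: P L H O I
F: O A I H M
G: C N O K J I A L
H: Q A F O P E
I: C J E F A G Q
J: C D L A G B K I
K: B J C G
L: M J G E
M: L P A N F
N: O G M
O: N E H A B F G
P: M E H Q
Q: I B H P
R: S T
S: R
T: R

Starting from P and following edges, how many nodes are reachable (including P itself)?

BFS from P visits: P, E, H, M, Q, I, L, O, A, F, N, B, C, G, J, D, K
Reachable nodes: 17 of 20 total.

17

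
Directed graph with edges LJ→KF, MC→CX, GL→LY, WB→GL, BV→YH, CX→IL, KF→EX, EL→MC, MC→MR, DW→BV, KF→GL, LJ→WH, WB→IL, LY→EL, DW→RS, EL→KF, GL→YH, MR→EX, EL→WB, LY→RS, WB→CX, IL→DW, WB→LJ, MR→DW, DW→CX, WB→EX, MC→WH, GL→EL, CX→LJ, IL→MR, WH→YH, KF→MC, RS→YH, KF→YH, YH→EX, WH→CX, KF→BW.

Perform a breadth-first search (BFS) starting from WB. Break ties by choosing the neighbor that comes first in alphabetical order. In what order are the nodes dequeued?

WB -> CX -> EX -> GL -> IL -> LJ -> EL -> LY -> YH -> DW -> MR -> KF -> WH -> MC -> RS -> BV -> BW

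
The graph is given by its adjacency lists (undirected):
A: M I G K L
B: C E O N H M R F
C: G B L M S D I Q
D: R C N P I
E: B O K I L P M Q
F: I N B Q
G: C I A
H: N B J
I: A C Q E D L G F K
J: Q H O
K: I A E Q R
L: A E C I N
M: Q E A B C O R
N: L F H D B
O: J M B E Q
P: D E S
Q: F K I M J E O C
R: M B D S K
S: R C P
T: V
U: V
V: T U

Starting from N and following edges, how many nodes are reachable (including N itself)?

BFS from N visits: N, L, F, H, D, B, A, E, C, I, Q, J, R, P, O, M, G, K, S
Reachable nodes: 19 of 22 total.

19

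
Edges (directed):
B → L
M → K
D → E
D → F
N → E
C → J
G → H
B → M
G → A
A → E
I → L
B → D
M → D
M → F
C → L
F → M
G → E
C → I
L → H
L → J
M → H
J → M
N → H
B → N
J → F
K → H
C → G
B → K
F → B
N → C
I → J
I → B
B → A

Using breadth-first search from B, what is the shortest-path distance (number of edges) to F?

Level 0: B
Level 1: A, D, K, L, M, N
Level 2: C, E, F, H, J
Level 3: G, I
F first appears at level 2.

2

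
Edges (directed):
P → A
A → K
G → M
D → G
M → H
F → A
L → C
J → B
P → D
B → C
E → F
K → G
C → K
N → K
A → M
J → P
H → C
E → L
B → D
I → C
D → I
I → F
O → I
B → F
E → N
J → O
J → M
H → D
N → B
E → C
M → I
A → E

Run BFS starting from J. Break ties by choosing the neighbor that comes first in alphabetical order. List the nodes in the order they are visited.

Visit J; enqueue B, M, O, P → queue [B, M, O, P]
Visit B; enqueue C, D, F → queue [M, O, P, C, D, F]
Visit M; enqueue H, I → queue [O, P, C, D, F, H, I]
Visit O → queue [P, C, D, F, H, I]
Visit P; enqueue A → queue [C, D, F, H, I, A]
Visit C; enqueue K → queue [D, F, H, I, A, K]
Visit D; enqueue G → queue [F, H, I, A, K, G]
Visit F → queue [H, I, A, K, G]
Visit H → queue [I, A, K, G]
Visit I → queue [A, K, G]
Visit A; enqueue E → queue [K, G, E]
Visit K → queue [G, E]
Visit G → queue [E]
Visit E; enqueue L, N → queue [L, N]
Visit L → queue [N]
Visit N → queue []

J, B, M, O, P, C, D, F, H, I, A, K, G, E, L, N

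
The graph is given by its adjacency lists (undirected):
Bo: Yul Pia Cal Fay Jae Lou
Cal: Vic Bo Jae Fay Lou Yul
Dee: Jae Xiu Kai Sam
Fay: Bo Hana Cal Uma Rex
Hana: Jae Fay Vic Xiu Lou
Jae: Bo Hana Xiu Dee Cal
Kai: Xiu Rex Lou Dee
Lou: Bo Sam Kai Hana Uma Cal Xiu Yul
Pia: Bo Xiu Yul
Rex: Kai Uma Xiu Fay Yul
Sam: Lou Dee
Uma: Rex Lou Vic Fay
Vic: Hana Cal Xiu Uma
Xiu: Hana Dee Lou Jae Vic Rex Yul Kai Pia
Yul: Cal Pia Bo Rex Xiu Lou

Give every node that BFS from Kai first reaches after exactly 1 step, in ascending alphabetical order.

Level 0: Kai
Level 1: Dee, Lou, Rex, Xiu
Level 2: Bo, Cal, Fay, Hana, Jae, Pia, Sam, Uma, Vic, Yul

Dee, Lou, Rex, Xiu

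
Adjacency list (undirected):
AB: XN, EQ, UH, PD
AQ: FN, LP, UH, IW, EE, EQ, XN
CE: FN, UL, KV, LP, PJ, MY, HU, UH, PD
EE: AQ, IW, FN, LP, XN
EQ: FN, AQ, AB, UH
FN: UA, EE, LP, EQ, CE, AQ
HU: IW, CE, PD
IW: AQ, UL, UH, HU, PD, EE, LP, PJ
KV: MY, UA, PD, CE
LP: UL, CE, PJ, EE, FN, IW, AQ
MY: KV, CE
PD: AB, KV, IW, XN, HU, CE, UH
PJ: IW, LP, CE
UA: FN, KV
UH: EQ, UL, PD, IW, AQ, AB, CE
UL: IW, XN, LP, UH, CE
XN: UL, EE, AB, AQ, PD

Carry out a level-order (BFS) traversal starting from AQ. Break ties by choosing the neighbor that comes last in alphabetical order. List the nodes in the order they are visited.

Visit AQ; enqueue XN, UH, LP, IW, FN, EQ, EE → queue [XN, UH, LP, IW, FN, EQ, EE]
Visit XN; enqueue UL, PD, AB → queue [UH, LP, IW, FN, EQ, EE, UL, PD, AB]
Visit UH; enqueue CE → queue [LP, IW, FN, EQ, EE, UL, PD, AB, CE]
Visit LP; enqueue PJ → queue [IW, FN, EQ, EE, UL, PD, AB, CE, PJ]
Visit IW; enqueue HU → queue [FN, EQ, EE, UL, PD, AB, CE, PJ, HU]
Visit FN; enqueue UA → queue [EQ, EE, UL, PD, AB, CE, PJ, HU, UA]
Visit EQ → queue [EE, UL, PD, AB, CE, PJ, HU, UA]
Visit EE → queue [UL, PD, AB, CE, PJ, HU, UA]
Visit UL → queue [PD, AB, CE, PJ, HU, UA]
Visit PD; enqueue KV → queue [AB, CE, PJ, HU, UA, KV]
Visit AB → queue [CE, PJ, HU, UA, KV]
Visit CE; enqueue MY → queue [PJ, HU, UA, KV, MY]
Visit PJ → queue [HU, UA, KV, MY]
Visit HU → queue [UA, KV, MY]
Visit UA → queue [KV, MY]
Visit KV → queue [MY]
Visit MY → queue []

AQ XN UH LP IW FN EQ EE UL PD AB CE PJ HU UA KV MY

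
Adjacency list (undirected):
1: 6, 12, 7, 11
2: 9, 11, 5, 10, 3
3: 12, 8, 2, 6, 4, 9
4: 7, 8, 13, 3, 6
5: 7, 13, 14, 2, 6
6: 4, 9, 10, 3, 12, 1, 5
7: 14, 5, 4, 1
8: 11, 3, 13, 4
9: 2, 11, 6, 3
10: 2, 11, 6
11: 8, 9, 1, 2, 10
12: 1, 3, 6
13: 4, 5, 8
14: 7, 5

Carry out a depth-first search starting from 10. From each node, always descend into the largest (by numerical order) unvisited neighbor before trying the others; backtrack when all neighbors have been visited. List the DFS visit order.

Visit 10
10 → 11
11 → 9
9 → 6
6 → 12
12 → 3
3 → 8
8 → 13
13 → 5
5 → 14
14 → 7
7 → 4
7 → 1
5 → 2

10 -> 11 -> 9 -> 6 -> 12 -> 3 -> 8 -> 13 -> 5 -> 14 -> 7 -> 4 -> 1 -> 2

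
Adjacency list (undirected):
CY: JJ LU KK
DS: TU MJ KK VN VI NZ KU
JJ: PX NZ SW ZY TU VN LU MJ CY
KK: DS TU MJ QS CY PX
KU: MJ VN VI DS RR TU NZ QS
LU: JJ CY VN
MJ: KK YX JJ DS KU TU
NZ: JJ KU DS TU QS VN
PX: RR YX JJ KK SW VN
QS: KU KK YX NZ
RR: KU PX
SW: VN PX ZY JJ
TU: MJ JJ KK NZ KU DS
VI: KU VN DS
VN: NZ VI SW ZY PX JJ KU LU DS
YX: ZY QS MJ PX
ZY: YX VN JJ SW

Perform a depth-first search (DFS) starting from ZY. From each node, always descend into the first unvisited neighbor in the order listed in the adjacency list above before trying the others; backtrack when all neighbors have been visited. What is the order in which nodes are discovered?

ZY, YX, QS, KU, MJ, KK, DS, TU, JJ, PX, RR, SW, VN, NZ, VI, LU, CY

Visit ZY
ZY → YX
YX → QS
QS → KU
KU → MJ
MJ → KK
KK → DS
DS → TU
TU → JJ
JJ → PX
PX → RR
PX → SW
SW → VN
VN → NZ
VN → VI
VN → LU
LU → CY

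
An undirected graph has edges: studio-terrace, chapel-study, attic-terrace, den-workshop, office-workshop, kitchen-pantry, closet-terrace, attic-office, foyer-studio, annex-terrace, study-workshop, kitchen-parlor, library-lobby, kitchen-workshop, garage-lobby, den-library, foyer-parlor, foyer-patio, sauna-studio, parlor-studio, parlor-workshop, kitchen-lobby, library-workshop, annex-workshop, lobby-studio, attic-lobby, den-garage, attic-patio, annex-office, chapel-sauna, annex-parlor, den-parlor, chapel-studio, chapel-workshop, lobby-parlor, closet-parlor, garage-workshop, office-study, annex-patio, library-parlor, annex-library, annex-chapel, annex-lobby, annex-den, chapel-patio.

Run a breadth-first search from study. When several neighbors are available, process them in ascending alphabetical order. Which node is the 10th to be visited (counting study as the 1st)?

den

Visit study; enqueue chapel, office, workshop → queue [chapel, office, workshop]
Visit chapel; enqueue annex, patio, sauna, studio → queue [office, workshop, annex, patio, sauna, studio]
Visit office; enqueue attic → queue [workshop, annex, patio, sauna, studio, attic]
Visit workshop; enqueue den, garage, kitchen, library, parlor → queue [annex, patio, sauna, studio, attic, den, garage, kitchen, library, parlor]
Visit annex; enqueue lobby, terrace → queue [patio, sauna, studio, attic, den, garage, kitchen, library, parlor, lobby, terrace]
Visit patio; enqueue foyer → queue [sauna, studio, attic, den, garage, kitchen, library, parlor, lobby, terrace, foyer]
Visit sauna → queue [studio, attic, den, garage, kitchen, library, parlor, lobby, terrace, foyer]
Visit studio → queue [attic, den, garage, kitchen, library, parlor, lobby, terrace, foyer]
Visit attic → queue [den, garage, kitchen, library, parlor, lobby, terrace, foyer]
Visit den → queue [garage, kitchen, library, parlor, lobby, terrace, foyer]
Visit garage → queue [kitchen, library, parlor, lobby, terrace, foyer]
Visit kitchen; enqueue pantry → queue [library, parlor, lobby, terrace, foyer, pantry]
Visit library → queue [parlor, lobby, terrace, foyer, pantry]
Visit parlor; enqueue closet → queue [lobby, terrace, foyer, pantry, closet]
Visit lobby → queue [terrace, foyer, pantry, closet]
Visit terrace → queue [foyer, pantry, closet]
Visit foyer → queue [pantry, closet]
Visit pantry → queue [closet]
Visit closet → queue []

Visit order: study, chapel, office, workshop, annex, patio, sauna, studio, attic, den, garage, kitchen, library, parlor, lobby, terrace, foyer, pantry, closet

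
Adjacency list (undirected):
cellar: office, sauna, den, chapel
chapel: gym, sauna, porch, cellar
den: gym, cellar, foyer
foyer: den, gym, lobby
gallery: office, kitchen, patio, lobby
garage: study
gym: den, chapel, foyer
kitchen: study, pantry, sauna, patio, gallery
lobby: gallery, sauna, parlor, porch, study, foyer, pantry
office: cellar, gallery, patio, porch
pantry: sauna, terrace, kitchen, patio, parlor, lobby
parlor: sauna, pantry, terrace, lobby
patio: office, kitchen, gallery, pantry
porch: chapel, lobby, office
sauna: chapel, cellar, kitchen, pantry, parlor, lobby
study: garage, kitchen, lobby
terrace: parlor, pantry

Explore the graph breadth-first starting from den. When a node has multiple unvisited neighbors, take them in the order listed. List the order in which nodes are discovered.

den, gym, cellar, foyer, chapel, office, sauna, lobby, porch, gallery, patio, kitchen, pantry, parlor, study, terrace, garage

Visit den; enqueue gym, cellar, foyer → queue [gym, cellar, foyer]
Visit gym; enqueue chapel → queue [cellar, foyer, chapel]
Visit cellar; enqueue office, sauna → queue [foyer, chapel, office, sauna]
Visit foyer; enqueue lobby → queue [chapel, office, sauna, lobby]
Visit chapel; enqueue porch → queue [office, sauna, lobby, porch]
Visit office; enqueue gallery, patio → queue [sauna, lobby, porch, gallery, patio]
Visit sauna; enqueue kitchen, pantry, parlor → queue [lobby, porch, gallery, patio, kitchen, pantry, parlor]
Visit lobby; enqueue study → queue [porch, gallery, patio, kitchen, pantry, parlor, study]
Visit porch → queue [gallery, patio, kitchen, pantry, parlor, study]
Visit gallery → queue [patio, kitchen, pantry, parlor, study]
Visit patio → queue [kitchen, pantry, parlor, study]
Visit kitchen → queue [pantry, parlor, study]
Visit pantry; enqueue terrace → queue [parlor, study, terrace]
Visit parlor → queue [study, terrace]
Visit study; enqueue garage → queue [terrace, garage]
Visit terrace → queue [garage]
Visit garage → queue []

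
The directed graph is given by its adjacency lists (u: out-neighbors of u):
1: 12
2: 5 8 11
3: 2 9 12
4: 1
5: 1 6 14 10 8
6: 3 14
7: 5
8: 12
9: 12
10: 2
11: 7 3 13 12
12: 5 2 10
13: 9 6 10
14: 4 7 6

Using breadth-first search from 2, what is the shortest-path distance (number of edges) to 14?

Level 0: 2
Level 1: 5, 8, 11
Level 2: 1, 3, 6, 7, 10, 12, 13, 14
Level 3: 4, 9
14 first appears at level 2.

2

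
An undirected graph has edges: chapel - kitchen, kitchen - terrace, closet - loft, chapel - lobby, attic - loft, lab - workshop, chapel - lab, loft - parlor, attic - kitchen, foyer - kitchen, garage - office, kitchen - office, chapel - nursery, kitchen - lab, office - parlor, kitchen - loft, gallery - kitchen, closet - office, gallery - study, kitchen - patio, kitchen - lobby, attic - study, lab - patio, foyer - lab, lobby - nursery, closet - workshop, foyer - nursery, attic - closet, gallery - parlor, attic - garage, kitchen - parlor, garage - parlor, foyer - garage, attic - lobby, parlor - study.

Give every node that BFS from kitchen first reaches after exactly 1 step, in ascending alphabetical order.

Level 0: kitchen
Level 1: attic, chapel, foyer, gallery, lab, lobby, loft, office, parlor, patio, terrace
Level 2: closet, garage, nursery, study, workshop

attic, chapel, foyer, gallery, lab, lobby, loft, office, parlor, patio, terrace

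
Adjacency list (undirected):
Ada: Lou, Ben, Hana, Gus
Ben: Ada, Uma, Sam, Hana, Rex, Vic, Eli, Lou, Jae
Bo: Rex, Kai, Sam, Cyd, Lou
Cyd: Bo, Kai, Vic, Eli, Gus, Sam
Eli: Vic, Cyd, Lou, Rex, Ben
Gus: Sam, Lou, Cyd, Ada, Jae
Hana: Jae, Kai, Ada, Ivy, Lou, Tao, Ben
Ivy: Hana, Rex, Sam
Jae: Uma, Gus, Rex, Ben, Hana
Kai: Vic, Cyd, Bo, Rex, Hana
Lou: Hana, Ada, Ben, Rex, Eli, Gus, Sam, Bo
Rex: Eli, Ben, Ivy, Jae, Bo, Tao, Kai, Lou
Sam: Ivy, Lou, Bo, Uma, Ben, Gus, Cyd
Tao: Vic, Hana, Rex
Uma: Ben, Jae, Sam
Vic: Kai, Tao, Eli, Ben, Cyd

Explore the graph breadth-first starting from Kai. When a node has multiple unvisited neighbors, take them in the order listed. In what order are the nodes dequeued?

Kai → Vic → Cyd → Bo → Rex → Hana → Tao → Eli → Ben → Gus → Sam → Lou → Ivy → Jae → Ada → Uma

Visit Kai; enqueue Vic, Cyd, Bo, Rex, Hana → queue [Vic, Cyd, Bo, Rex, Hana]
Visit Vic; enqueue Tao, Eli, Ben → queue [Cyd, Bo, Rex, Hana, Tao, Eli, Ben]
Visit Cyd; enqueue Gus, Sam → queue [Bo, Rex, Hana, Tao, Eli, Ben, Gus, Sam]
Visit Bo; enqueue Lou → queue [Rex, Hana, Tao, Eli, Ben, Gus, Sam, Lou]
Visit Rex; enqueue Ivy, Jae → queue [Hana, Tao, Eli, Ben, Gus, Sam, Lou, Ivy, Jae]
Visit Hana; enqueue Ada → queue [Tao, Eli, Ben, Gus, Sam, Lou, Ivy, Jae, Ada]
Visit Tao → queue [Eli, Ben, Gus, Sam, Lou, Ivy, Jae, Ada]
Visit Eli → queue [Ben, Gus, Sam, Lou, Ivy, Jae, Ada]
Visit Ben; enqueue Uma → queue [Gus, Sam, Lou, Ivy, Jae, Ada, Uma]
Visit Gus → queue [Sam, Lou, Ivy, Jae, Ada, Uma]
Visit Sam → queue [Lou, Ivy, Jae, Ada, Uma]
Visit Lou → queue [Ivy, Jae, Ada, Uma]
Visit Ivy → queue [Jae, Ada, Uma]
Visit Jae → queue [Ada, Uma]
Visit Ada → queue [Uma]
Visit Uma → queue []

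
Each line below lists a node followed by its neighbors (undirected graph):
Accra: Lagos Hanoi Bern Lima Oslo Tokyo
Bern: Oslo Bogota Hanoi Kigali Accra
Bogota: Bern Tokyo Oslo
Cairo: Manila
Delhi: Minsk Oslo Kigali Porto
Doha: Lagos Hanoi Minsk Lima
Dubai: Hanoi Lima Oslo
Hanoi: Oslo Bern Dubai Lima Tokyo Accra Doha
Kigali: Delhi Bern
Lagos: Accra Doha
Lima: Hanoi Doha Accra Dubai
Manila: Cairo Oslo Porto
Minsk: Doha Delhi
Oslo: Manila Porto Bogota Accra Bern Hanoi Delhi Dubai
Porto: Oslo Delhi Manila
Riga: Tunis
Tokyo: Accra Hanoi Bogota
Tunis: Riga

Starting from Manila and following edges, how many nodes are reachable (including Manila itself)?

BFS from Manila visits: Manila, Porto, Oslo, Cairo, Delhi, Hanoi, Dubai, Bogota, Bern, Accra, Minsk, Kigali, Tokyo, Lima, Doha, Lagos
Reachable nodes: 16 of 18 total.

16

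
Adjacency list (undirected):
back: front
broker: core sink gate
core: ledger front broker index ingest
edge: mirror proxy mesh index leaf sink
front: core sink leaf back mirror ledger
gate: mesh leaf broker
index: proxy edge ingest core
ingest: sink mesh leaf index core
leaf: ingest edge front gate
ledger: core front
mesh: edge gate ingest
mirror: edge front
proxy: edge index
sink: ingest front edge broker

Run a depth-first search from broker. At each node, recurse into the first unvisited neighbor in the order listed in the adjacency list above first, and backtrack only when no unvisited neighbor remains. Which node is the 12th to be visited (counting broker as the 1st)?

Visit broker
broker → core
core → ledger
ledger → front
front → sink
sink → ingest
ingest → mesh
mesh → edge
edge → mirror
edge → proxy
proxy → index
edge → leaf
leaf → gate
front → back

Visit order: broker, core, ledger, front, sink, ingest, mesh, edge, mirror, proxy, index, leaf, gate, back

leaf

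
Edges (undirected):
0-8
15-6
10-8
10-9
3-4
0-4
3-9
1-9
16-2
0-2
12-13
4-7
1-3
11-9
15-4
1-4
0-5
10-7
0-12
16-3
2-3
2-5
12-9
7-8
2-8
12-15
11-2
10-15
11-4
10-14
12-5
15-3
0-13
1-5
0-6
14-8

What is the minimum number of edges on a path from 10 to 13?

3

Level 0: 10
Level 1: 7, 8, 9, 14, 15
Level 2: 0, 1, 2, 3, 4, 6, 11, 12
Level 3: 5, 13, 16
13 first appears at level 3.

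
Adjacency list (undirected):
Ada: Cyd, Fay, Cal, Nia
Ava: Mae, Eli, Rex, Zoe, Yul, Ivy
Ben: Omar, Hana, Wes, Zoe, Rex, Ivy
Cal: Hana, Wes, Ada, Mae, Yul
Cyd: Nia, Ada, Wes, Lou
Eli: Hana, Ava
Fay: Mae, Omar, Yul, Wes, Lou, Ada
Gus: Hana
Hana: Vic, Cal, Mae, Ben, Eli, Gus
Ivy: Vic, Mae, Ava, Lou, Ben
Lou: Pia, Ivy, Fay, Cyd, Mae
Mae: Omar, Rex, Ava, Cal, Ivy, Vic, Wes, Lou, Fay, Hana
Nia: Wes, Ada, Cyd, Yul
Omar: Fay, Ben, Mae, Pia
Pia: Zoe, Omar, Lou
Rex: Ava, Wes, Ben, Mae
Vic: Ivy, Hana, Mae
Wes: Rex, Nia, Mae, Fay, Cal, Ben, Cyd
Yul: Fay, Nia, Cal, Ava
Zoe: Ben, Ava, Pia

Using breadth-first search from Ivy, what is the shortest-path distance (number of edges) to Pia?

2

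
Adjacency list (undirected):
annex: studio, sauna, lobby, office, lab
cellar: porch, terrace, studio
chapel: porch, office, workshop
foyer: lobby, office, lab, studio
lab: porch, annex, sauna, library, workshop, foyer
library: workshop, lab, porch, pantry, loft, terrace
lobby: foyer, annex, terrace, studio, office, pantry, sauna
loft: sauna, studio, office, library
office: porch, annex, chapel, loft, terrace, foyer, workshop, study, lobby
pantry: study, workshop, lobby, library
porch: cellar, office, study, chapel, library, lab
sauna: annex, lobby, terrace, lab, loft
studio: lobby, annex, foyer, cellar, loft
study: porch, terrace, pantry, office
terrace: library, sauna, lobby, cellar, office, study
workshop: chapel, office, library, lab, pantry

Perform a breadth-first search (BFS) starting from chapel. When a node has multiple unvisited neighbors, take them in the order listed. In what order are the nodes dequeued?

chapel, porch, office, workshop, cellar, study, library, lab, annex, loft, terrace, foyer, lobby, pantry, studio, sauna

Visit chapel; enqueue porch, office, workshop → queue [porch, office, workshop]
Visit porch; enqueue cellar, study, library, lab → queue [office, workshop, cellar, study, library, lab]
Visit office; enqueue annex, loft, terrace, foyer, lobby → queue [workshop, cellar, study, library, lab, annex, loft, terrace, foyer, lobby]
Visit workshop; enqueue pantry → queue [cellar, study, library, lab, annex, loft, terrace, foyer, lobby, pantry]
Visit cellar; enqueue studio → queue [study, library, lab, annex, loft, terrace, foyer, lobby, pantry, studio]
Visit study → queue [library, lab, annex, loft, terrace, foyer, lobby, pantry, studio]
Visit library → queue [lab, annex, loft, terrace, foyer, lobby, pantry, studio]
Visit lab; enqueue sauna → queue [annex, loft, terrace, foyer, lobby, pantry, studio, sauna]
Visit annex → queue [loft, terrace, foyer, lobby, pantry, studio, sauna]
Visit loft → queue [terrace, foyer, lobby, pantry, studio, sauna]
Visit terrace → queue [foyer, lobby, pantry, studio, sauna]
Visit foyer → queue [lobby, pantry, studio, sauna]
Visit lobby → queue [pantry, studio, sauna]
Visit pantry → queue [studio, sauna]
Visit studio → queue [sauna]
Visit sauna → queue []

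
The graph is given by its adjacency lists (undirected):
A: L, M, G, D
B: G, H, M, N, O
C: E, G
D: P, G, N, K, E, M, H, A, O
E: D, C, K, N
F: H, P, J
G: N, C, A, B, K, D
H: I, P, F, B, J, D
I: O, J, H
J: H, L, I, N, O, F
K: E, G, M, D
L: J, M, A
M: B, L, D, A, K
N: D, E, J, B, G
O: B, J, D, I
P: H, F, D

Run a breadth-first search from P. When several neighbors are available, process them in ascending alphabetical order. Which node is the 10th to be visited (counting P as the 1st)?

Visit P; enqueue D, F, H → queue [D, F, H]
Visit D; enqueue A, E, G, K, M, N, O → queue [F, H, A, E, G, K, M, N, O]
Visit F; enqueue J → queue [H, A, E, G, K, M, N, O, J]
Visit H; enqueue B, I → queue [A, E, G, K, M, N, O, J, B, I]
Visit A; enqueue L → queue [E, G, K, M, N, O, J, B, I, L]
Visit E; enqueue C → queue [G, K, M, N, O, J, B, I, L, C]
Visit G → queue [K, M, N, O, J, B, I, L, C]
Visit K → queue [M, N, O, J, B, I, L, C]
Visit M → queue [N, O, J, B, I, L, C]
Visit N → queue [O, J, B, I, L, C]
Visit O → queue [J, B, I, L, C]
Visit J → queue [B, I, L, C]
Visit B → queue [I, L, C]
Visit I → queue [L, C]
Visit L → queue [C]
Visit C → queue []

Visit order: P, D, F, H, A, E, G, K, M, N, O, J, B, I, L, C

N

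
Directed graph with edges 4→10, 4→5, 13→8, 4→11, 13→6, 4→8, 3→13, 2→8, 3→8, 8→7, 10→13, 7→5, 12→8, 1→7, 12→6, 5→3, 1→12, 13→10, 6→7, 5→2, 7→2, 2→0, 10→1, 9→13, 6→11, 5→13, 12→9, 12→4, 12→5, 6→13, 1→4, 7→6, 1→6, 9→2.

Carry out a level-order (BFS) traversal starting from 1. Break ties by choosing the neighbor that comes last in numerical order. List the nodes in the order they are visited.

1, 12, 7, 6, 4, 9, 8, 5, 2, 13, 11, 10, 3, 0

Visit 1; enqueue 12, 7, 6, 4 → queue [12, 7, 6, 4]
Visit 12; enqueue 9, 8, 5 → queue [7, 6, 4, 9, 8, 5]
Visit 7; enqueue 2 → queue [6, 4, 9, 8, 5, 2]
Visit 6; enqueue 13, 11 → queue [4, 9, 8, 5, 2, 13, 11]
Visit 4; enqueue 10 → queue [9, 8, 5, 2, 13, 11, 10]
Visit 9 → queue [8, 5, 2, 13, 11, 10]
Visit 8 → queue [5, 2, 13, 11, 10]
Visit 5; enqueue 3 → queue [2, 13, 11, 10, 3]
Visit 2; enqueue 0 → queue [13, 11, 10, 3, 0]
Visit 13 → queue [11, 10, 3, 0]
Visit 11 → queue [10, 3, 0]
Visit 10 → queue [3, 0]
Visit 3 → queue [0]
Visit 0 → queue []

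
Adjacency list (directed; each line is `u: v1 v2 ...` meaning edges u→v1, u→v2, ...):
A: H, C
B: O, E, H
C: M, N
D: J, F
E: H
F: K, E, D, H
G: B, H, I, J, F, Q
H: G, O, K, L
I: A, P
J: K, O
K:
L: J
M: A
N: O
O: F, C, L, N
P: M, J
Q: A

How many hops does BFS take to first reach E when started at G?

Level 0: G
Level 1: B, F, H, I, J, Q
Level 2: A, D, E, K, L, O, P
Level 3: C, M, N
E first appears at level 2.

2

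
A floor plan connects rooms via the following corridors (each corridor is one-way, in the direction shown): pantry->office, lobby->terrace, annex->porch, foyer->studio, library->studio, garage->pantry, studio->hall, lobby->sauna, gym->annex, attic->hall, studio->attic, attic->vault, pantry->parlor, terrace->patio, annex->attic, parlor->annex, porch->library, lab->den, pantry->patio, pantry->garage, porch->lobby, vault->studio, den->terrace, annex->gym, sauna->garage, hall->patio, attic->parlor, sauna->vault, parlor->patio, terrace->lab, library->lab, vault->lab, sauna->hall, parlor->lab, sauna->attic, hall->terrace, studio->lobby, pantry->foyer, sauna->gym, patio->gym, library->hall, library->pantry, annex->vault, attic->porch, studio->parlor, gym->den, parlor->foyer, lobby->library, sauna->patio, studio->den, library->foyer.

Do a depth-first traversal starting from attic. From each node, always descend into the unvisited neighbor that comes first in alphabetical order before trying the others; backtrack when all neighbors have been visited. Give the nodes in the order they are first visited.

Visit attic
attic → hall
hall → patio
patio → gym
gym → annex
annex → porch
porch → library
library → foyer
foyer → studio
studio → den
den → terrace
terrace → lab
studio → lobby
lobby → sauna
sauna → garage
garage → pantry
pantry → office
pantry → parlor
sauna → vault

attic → hall → patio → gym → annex → porch → library → foyer → studio → den → terrace → lab → lobby → sauna → garage → pantry → office → parlor → vault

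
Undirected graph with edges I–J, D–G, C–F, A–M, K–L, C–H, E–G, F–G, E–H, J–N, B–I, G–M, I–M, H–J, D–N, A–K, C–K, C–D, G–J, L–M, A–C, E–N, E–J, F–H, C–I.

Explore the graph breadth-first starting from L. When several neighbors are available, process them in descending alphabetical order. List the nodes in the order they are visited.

L → M → K → I → G → A → C → J → B → F → E → D → H → N

Visit L; enqueue M, K → queue [M, K]
Visit M; enqueue I, G, A → queue [K, I, G, A]
Visit K; enqueue C → queue [I, G, A, C]
Visit I; enqueue J, B → queue [G, A, C, J, B]
Visit G; enqueue F, E, D → queue [A, C, J, B, F, E, D]
Visit A → queue [C, J, B, F, E, D]
Visit C; enqueue H → queue [J, B, F, E, D, H]
Visit J; enqueue N → queue [B, F, E, D, H, N]
Visit B → queue [F, E, D, H, N]
Visit F → queue [E, D, H, N]
Visit E → queue [D, H, N]
Visit D → queue [H, N]
Visit H → queue [N]
Visit N → queue []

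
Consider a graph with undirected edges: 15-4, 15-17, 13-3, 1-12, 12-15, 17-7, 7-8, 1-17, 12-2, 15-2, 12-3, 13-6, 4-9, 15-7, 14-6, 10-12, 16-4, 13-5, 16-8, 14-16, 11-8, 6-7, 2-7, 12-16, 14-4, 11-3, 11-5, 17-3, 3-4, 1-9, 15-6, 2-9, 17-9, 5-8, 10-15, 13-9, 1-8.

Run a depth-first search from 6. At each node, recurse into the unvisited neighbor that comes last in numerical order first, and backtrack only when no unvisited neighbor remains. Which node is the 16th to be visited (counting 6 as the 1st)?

Visit 6
6 → 15
15 → 17
17 → 9
9 → 13
13 → 5
5 → 11
11 → 8
8 → 16
16 → 14
14 → 4
4 → 3
3 → 12
12 → 10
12 → 2
2 → 7
12 → 1

Visit order: 6, 15, 17, 9, 13, 5, 11, 8, 16, 14, 4, 3, 12, 10, 2, 7, 1

7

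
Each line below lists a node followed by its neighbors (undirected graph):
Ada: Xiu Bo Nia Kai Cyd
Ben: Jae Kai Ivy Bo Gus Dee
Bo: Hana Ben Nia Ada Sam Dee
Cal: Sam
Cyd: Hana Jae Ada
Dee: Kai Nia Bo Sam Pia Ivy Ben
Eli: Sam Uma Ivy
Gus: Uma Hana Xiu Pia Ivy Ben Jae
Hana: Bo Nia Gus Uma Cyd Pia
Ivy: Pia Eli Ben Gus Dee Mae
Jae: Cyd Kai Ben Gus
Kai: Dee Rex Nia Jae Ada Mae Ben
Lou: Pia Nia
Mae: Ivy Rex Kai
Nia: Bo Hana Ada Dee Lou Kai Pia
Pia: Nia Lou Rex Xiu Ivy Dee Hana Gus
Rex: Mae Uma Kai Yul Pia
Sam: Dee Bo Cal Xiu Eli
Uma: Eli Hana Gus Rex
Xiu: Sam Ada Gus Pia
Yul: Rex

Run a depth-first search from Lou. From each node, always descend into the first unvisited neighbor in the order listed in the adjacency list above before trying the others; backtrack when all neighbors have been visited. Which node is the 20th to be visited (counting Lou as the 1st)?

Yul

Visit Lou
Lou → Pia
Pia → Nia
Nia → Bo
Bo → Hana
Hana → Gus
Gus → Uma
Uma → Eli
Eli → Sam
Sam → Dee
Dee → Kai
Kai → Rex
Rex → Mae
Mae → Ivy
Ivy → Ben
Ben → Jae
Jae → Cyd
Cyd → Ada
Ada → Xiu
Rex → Yul
Sam → Cal

Visit order: Lou, Pia, Nia, Bo, Hana, Gus, Uma, Eli, Sam, Dee, Kai, Rex, Mae, Ivy, Ben, Jae, Cyd, Ada, Xiu, Yul, Cal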